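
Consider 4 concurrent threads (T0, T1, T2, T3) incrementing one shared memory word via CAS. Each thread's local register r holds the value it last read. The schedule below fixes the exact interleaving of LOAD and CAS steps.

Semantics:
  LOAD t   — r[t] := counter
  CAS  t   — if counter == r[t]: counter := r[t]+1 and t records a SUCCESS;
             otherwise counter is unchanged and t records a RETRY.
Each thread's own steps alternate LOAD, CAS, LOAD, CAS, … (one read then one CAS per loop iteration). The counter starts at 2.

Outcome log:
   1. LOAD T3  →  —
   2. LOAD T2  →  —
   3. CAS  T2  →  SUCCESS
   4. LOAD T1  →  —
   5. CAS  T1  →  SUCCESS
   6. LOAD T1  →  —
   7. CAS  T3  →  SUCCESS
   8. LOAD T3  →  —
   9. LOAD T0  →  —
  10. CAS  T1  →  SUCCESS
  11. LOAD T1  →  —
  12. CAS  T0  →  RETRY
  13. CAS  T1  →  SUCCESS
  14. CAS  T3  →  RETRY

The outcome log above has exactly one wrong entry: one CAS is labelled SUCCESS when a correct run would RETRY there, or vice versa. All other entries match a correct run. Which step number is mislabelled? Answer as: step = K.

step = 7

Reference trace:
1. LOAD T3 → mem=2 r[T3]=2 [LOAD]
2. LOAD T2 → mem=2 r[T2]=2 [LOAD]
3. CAS T2 → mem=3 r[T2]=2 [OK]
4. LOAD T1 → mem=3 r[T1]=3 [LOAD]
5. CAS T1 → mem=4 r[T1]=3 [OK]
6. LOAD T1 → mem=4 r[T1]=4 [LOAD]
7. CAS T3 → mem=4 r[T3]=2 [RETRY]
8. LOAD T3 → mem=4 r[T3]=4 [LOAD]
9. LOAD T0 → mem=4 r[T0]=4 [LOAD]
10. CAS T1 → mem=5 r[T1]=4 [OK]
11. LOAD T1 → mem=5 r[T1]=5 [LOAD]
12. CAS T0 → mem=5 r[T0]=4 [RETRY]
13. CAS T1 → mem=6 r[T1]=5 [OK]
14. CAS T3 → mem=6 r[T3]=4 [RETRY]
Mismatch at 7.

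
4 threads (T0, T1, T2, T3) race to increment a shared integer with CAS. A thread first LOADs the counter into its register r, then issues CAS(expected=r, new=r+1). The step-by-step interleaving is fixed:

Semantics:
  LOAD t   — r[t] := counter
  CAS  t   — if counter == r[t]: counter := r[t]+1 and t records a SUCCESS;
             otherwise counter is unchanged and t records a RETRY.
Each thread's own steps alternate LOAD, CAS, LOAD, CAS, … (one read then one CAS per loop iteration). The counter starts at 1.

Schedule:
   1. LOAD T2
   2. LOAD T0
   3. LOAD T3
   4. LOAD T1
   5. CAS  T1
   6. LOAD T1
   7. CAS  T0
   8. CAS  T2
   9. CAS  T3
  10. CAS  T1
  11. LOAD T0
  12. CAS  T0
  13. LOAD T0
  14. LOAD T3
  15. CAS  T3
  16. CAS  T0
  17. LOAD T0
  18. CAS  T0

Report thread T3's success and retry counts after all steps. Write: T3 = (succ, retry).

1. LOAD T2 → mem=1 r[T2]=1 [LOAD]
2. LOAD T0 → mem=1 r[T0]=1 [LOAD]
3. LOAD T3 → mem=1 r[T3]=1 [LOAD]
4. LOAD T1 → mem=1 r[T1]=1 [LOAD]
5. CAS T1 → mem=2 r[T1]=1 [OK]
6. LOAD T1 → mem=2 r[T1]=2 [LOAD]
7. CAS T0 → mem=2 r[T0]=1 [RETRY]
8. CAS T2 → mem=2 r[T2]=1 [RETRY]
9. CAS T3 → mem=2 r[T3]=1 [RETRY]
10. CAS T1 → mem=3 r[T1]=2 [OK]
11. LOAD T0 → mem=3 r[T0]=3 [LOAD]
12. CAS T0 → mem=4 r[T0]=3 [OK]
13. LOAD T0 → mem=4 r[T0]=4 [LOAD]
14. LOAD T3 → mem=4 r[T3]=4 [LOAD]
15. CAS T3 → mem=5 r[T3]=4 [OK]
16. CAS T0 → mem=5 r[T0]=4 [RETRY]
17. LOAD T0 → mem=5 r[T0]=5 [LOAD]
18. CAS T0 → mem=6 r[T0]=5 [OK]

T3 = (1, 1)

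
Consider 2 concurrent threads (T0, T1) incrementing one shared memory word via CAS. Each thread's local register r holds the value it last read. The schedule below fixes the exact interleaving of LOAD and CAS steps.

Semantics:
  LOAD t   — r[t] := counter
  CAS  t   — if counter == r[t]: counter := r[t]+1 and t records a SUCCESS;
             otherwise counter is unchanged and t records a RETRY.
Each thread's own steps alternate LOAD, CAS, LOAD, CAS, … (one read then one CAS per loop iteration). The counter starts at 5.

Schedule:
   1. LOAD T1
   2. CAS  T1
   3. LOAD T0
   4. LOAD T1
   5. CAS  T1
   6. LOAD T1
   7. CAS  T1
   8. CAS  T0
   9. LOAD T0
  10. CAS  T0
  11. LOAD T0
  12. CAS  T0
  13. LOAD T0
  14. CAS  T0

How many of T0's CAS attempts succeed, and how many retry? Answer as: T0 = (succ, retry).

T0 = (3, 1)

T1 LOAD — after: cnt=5, r=5 — load
T1 CAS — after: cnt=6, r=5 — ok
T0 LOAD — after: cnt=6, r=6 — load
T1 LOAD — after: cnt=6, r=6 — load
T1 CAS — after: cnt=7, r=6 — ok
T1 LOAD — after: cnt=7, r=7 — load
T1 CAS — after: cnt=8, r=7 — ok
T0 CAS — after: cnt=8, r=6 — retry
T0 LOAD — after: cnt=8, r=8 — load
T0 CAS — after: cnt=9, r=8 — ok
T0 LOAD — after: cnt=9, r=9 — load
T0 CAS — after: cnt=10, r=9 — ok
T0 LOAD — after: cnt=10, r=10 — load
T0 CAS — after: cnt=11, r=10 — ok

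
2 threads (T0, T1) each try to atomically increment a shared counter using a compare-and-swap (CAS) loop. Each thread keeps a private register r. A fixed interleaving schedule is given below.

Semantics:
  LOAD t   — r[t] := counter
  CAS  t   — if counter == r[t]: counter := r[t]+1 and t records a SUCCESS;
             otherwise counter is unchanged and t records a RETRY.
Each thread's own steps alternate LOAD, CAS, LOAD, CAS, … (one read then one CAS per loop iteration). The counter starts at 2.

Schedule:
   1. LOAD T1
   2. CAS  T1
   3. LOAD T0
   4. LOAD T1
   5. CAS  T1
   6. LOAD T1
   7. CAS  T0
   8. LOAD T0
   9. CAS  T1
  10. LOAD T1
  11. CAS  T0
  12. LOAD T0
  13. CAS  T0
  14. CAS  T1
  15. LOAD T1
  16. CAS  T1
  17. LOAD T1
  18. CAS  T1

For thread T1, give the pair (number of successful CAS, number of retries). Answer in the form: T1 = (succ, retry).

#1 T1 reads 2
#2 T1 CAS(2→3) writes; counter now 3
#3 T0 reads 3
#4 T1 reads 3
#5 T1 CAS(3→4) writes; counter now 4
#6 T1 reads 4
#7 T0 CAS(3→4) fails; counter now 4
#8 T0 reads 4
#9 T1 CAS(4→5) writes; counter now 5
#10 T1 reads 5
#11 T0 CAS(4→5) fails; counter now 5
#12 T0 reads 5
#13 T0 CAS(5→6) writes; counter now 6
#14 T1 CAS(5→6) fails; counter now 6
#15 T1 reads 6
#16 T1 CAS(6→7) writes; counter now 7
#17 T1 reads 7
#18 T1 CAS(7→8) writes; counter now 8

T1 = (5, 1)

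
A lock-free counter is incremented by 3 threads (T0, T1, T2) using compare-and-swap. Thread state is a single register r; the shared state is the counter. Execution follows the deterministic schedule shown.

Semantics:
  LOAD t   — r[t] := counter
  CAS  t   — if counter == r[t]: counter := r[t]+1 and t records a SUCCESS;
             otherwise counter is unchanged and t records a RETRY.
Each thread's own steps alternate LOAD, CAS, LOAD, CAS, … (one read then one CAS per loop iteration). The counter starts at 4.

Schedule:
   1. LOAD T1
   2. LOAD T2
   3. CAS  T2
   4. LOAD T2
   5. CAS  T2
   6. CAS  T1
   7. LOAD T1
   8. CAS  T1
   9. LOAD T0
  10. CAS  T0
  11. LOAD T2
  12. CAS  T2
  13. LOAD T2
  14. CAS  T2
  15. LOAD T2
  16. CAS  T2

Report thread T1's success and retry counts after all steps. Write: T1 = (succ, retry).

T1 = (1, 1)

   1) LOAD T1:  M=4  r_T1=4
   2) LOAD T2:  M=4  r_T2=4
   3) CAS  T2:  M=5  r_T2=4 ✓
   4) LOAD T2:  M=5  r_T2=5
   5) CAS  T2:  M=6  r_T2=5 ✓
   6) CAS  T1:  M=6  r_T1=4 ✗
   7) LOAD T1:  M=6  r_T1=6
   8) CAS  T1:  M=7  r_T1=6 ✓
   9) LOAD T0:  M=7  r_T0=7
  10) CAS  T0:  M=8  r_T0=7 ✓
  11) LOAD T2:  M=8  r_T2=8
  12) CAS  T2:  M=9  r_T2=8 ✓
  13) LOAD T2:  M=9  r_T2=9
  14) CAS  T2:  M=10  r_T2=9 ✓
  15) LOAD T2:  M=10  r_T2=10
  16) CAS  T2:  M=11  r_T2=10 ✓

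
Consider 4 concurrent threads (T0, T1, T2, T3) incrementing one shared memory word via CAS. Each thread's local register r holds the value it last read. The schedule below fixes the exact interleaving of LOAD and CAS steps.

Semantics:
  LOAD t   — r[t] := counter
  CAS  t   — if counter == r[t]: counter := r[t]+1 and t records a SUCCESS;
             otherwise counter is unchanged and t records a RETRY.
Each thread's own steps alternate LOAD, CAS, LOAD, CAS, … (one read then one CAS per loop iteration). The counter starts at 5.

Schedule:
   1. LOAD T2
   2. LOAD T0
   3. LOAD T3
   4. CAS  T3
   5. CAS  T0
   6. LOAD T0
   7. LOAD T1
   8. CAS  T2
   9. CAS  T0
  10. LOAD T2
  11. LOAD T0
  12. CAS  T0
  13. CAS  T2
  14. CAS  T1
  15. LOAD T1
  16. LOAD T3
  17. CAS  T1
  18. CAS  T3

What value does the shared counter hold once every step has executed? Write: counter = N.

   1) LOAD T2:  M=5  r_T2=5
   2) LOAD T0:  M=5  r_T0=5
   3) LOAD T3:  M=5  r_T3=5
   4) CAS  T3:  M=6  r_T3=5 ✓
   5) CAS  T0:  M=6  r_T0=5 ✗
   6) LOAD T0:  M=6  r_T0=6
   7) LOAD T1:  M=6  r_T1=6
   8) CAS  T2:  M=6  r_T2=5 ✗
   9) CAS  T0:  M=7  r_T0=6 ✓
  10) LOAD T2:  M=7  r_T2=7
  11) LOAD T0:  M=7  r_T0=7
  12) CAS  T0:  M=8  r_T0=7 ✓
  13) CAS  T2:  M=8  r_T2=7 ✗
  14) CAS  T1:  M=8  r_T1=6 ✗
  15) LOAD T1:  M=8  r_T1=8
  16) LOAD T3:  M=8  r_T3=8
  17) CAS  T1:  M=9  r_T1=8 ✓
  18) CAS  T3:  M=9  r_T3=8 ✗

counter = 9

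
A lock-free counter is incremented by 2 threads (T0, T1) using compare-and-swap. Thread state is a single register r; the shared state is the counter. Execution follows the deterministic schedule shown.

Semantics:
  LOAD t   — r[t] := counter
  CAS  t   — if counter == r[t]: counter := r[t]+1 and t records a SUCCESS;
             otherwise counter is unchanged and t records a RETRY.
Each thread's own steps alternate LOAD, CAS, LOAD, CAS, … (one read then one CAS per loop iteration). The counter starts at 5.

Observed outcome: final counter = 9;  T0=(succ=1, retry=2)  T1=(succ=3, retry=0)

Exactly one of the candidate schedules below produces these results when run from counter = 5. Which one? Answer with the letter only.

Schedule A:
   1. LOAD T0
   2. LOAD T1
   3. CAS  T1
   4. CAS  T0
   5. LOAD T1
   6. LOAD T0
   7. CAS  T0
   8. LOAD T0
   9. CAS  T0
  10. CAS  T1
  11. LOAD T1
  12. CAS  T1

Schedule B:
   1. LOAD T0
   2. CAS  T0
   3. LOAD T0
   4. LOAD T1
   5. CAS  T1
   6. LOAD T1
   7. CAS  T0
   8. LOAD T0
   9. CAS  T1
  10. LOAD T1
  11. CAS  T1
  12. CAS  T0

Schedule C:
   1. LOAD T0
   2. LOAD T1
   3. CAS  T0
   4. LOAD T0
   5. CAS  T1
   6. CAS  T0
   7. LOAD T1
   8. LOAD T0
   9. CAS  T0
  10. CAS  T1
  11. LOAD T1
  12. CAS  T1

Run B:
1. LOAD T0 → mem=5 r[T0]=5 [LOAD]
2. CAS T0 → mem=6 r[T0]=5 [OK]
3. LOAD T0 → mem=6 r[T0]=6 [LOAD]
4. LOAD T1 → mem=6 r[T1]=6 [LOAD]
5. CAS T1 → mem=7 r[T1]=6 [OK]
6. LOAD T1 → mem=7 r[T1]=7 [LOAD]
7. CAS T0 → mem=7 r[T0]=6 [RETRY]
8. LOAD T0 → mem=7 r[T0]=7 [LOAD]
9. CAS T1 → mem=8 r[T1]=7 [OK]
10. LOAD T1 → mem=8 r[T1]=8 [LOAD]
11. CAS T1 → mem=9 r[T1]=8 [OK]
12. CAS T0 → mem=9 r[T0]=7 [RETRY]

B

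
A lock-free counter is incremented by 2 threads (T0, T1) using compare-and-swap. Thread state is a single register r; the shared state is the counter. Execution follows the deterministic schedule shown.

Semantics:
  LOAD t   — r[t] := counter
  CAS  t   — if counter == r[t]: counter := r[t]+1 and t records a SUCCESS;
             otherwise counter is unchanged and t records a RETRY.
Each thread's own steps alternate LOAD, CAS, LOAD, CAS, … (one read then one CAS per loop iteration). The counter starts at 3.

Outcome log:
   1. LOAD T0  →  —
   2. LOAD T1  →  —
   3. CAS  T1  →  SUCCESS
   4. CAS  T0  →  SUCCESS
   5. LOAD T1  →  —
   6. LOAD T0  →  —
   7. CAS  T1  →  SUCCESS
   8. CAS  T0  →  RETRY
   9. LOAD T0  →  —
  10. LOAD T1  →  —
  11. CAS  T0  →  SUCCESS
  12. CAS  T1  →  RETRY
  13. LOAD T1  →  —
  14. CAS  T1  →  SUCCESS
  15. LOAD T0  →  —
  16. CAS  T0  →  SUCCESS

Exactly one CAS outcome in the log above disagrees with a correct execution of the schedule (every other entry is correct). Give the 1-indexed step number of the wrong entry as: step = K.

step = 4

Reference trace:
1. LOAD T0 → mem=3 r[T0]=3 [LOAD]
2. LOAD T1 → mem=3 r[T1]=3 [LOAD]
3. CAS T1 → mem=4 r[T1]=3 [OK]
4. CAS T0 → mem=4 r[T0]=3 [RETRY]
5. LOAD T1 → mem=4 r[T1]=4 [LOAD]
6. LOAD T0 → mem=4 r[T0]=4 [LOAD]
7. CAS T1 → mem=5 r[T1]=4 [OK]
8. CAS T0 → mem=5 r[T0]=4 [RETRY]
9. LOAD T0 → mem=5 r[T0]=5 [LOAD]
10. LOAD T1 → mem=5 r[T1]=5 [LOAD]
11. CAS T0 → mem=6 r[T0]=5 [OK]
12. CAS T1 → mem=6 r[T1]=5 [RETRY]
13. LOAD T1 → mem=6 r[T1]=6 [LOAD]
14. CAS T1 → mem=7 r[T1]=6 [OK]
15. LOAD T0 → mem=7 r[T0]=7 [LOAD]
16. CAS T0 → mem=8 r[T0]=7 [OK]
Flip is step 4.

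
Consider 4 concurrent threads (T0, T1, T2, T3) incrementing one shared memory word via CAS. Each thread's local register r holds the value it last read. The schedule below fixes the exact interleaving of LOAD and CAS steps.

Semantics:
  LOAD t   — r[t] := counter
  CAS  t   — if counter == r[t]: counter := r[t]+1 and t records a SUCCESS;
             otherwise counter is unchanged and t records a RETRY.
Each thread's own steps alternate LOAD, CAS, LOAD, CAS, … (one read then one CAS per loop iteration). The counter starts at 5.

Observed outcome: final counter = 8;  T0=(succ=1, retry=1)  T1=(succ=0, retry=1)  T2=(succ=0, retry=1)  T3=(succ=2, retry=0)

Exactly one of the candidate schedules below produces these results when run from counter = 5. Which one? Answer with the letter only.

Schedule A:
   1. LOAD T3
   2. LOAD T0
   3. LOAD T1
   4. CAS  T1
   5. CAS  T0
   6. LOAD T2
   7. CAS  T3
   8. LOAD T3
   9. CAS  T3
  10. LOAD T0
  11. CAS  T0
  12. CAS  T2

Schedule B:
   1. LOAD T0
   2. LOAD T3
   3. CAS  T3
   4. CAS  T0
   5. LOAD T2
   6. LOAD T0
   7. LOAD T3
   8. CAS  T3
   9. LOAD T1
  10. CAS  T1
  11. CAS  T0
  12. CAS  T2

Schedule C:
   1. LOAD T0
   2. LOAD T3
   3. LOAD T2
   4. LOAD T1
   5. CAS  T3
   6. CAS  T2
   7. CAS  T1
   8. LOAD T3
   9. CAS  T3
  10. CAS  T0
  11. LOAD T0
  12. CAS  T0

C

Tracing schedule C:
step 1: T0 LOAD ⇒ load; ctr=5 reg=5
step 2: T3 LOAD ⇒ load; ctr=5 reg=5
step 3: T2 LOAD ⇒ load; ctr=5 reg=5
step 4: T1 LOAD ⇒ load; ctr=5 reg=5
step 5: T3 CAS ⇒ ok; ctr=6 reg=5
step 6: T2 CAS ⇒ retry; ctr=6 reg=5
step 7: T1 CAS ⇒ retry; ctr=6 reg=5
step 8: T3 LOAD ⇒ load; ctr=6 reg=6
step 9: T3 CAS ⇒ ok; ctr=7 reg=6
step 10: T0 CAS ⇒ retry; ctr=7 reg=5
step 11: T0 LOAD ⇒ load; ctr=7 reg=7
step 12: T0 CAS ⇒ ok; ctr=8 reg=7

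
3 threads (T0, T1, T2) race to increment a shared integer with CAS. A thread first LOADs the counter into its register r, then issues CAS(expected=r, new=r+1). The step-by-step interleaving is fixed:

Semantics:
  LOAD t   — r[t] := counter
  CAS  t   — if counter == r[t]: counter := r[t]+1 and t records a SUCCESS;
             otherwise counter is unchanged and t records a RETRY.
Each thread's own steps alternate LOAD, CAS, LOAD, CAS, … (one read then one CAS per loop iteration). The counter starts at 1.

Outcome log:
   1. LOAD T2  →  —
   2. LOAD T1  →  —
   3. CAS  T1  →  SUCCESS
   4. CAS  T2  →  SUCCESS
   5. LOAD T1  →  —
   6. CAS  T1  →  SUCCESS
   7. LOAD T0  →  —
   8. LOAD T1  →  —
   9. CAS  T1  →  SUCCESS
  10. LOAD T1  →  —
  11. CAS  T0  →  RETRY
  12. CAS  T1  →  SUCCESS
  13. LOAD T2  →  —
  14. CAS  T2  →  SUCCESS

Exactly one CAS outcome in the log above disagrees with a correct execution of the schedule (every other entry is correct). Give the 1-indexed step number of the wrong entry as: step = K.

Correct run:
[1] T2.load  rd  (counter 1, T2.r 1)
[2] T1.load  rd  (counter 1, T1.r 1)
[3] T1.cas  hit  (counter 2, T1.r 1)
[4] T2.cas  miss  (counter 2, T2.r 1)
[5] T1.load  rd  (counter 2, T1.r 2)
[6] T1.cas  hit  (counter 3, T1.r 2)
[7] T0.load  rd  (counter 3, T0.r 3)
[8] T1.load  rd  (counter 3, T1.r 3)
[9] T1.cas  hit  (counter 4, T1.r 3)
[10] T1.load  rd  (counter 4, T1.r 4)
[11] T0.cas  miss  (counter 4, T0.r 3)
[12] T1.cas  hit  (counter 5, T1.r 4)
[13] T2.load  rd  (counter 5, T2.r 5)
[14] T2.cas  hit  (counter 6, T2.r 5)
Mismatch at 4.

step = 4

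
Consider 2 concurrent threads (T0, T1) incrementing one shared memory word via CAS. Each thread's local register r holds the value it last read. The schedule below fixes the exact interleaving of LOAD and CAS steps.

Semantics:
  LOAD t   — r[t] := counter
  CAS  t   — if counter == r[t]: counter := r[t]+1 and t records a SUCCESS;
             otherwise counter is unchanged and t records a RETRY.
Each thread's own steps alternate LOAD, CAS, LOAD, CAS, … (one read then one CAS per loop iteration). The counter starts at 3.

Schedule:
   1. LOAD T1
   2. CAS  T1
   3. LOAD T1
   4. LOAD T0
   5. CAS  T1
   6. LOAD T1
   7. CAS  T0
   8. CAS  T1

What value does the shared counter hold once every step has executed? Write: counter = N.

counter = 6

[1] T1.load  rd  (counter 3, T1.r 3)
[2] T1.cas  hit  (counter 4, T1.r 3)
[3] T1.load  rd  (counter 4, T1.r 4)
[4] T0.load  rd  (counter 4, T0.r 4)
[5] T1.cas  hit  (counter 5, T1.r 4)
[6] T1.load  rd  (counter 5, T1.r 5)
[7] T0.cas  miss  (counter 5, T0.r 4)
[8] T1.cas  hit  (counter 6, T1.r 5)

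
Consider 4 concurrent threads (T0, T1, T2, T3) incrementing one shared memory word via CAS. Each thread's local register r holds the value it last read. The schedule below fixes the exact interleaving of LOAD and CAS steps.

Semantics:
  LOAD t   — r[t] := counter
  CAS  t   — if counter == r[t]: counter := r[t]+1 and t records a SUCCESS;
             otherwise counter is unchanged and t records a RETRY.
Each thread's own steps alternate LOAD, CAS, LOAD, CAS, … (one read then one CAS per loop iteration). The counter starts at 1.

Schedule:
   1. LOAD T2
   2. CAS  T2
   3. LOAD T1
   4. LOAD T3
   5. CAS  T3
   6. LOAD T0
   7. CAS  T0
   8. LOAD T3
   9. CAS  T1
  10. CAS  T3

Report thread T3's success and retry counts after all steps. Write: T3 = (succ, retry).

T3 = (2, 0)

1. LOAD T2 → mem=1 r[T2]=1 [LOAD]
2. CAS T2 → mem=2 r[T2]=1 [OK]
3. LOAD T1 → mem=2 r[T1]=2 [LOAD]
4. LOAD T3 → mem=2 r[T3]=2 [LOAD]
5. CAS T3 → mem=3 r[T3]=2 [OK]
6. LOAD T0 → mem=3 r[T0]=3 [LOAD]
7. CAS T0 → mem=4 r[T0]=3 [OK]
8. LOAD T3 → mem=4 r[T3]=4 [LOAD]
9. CAS T1 → mem=4 r[T1]=2 [RETRY]
10. CAS T3 → mem=5 r[T3]=4 [OK]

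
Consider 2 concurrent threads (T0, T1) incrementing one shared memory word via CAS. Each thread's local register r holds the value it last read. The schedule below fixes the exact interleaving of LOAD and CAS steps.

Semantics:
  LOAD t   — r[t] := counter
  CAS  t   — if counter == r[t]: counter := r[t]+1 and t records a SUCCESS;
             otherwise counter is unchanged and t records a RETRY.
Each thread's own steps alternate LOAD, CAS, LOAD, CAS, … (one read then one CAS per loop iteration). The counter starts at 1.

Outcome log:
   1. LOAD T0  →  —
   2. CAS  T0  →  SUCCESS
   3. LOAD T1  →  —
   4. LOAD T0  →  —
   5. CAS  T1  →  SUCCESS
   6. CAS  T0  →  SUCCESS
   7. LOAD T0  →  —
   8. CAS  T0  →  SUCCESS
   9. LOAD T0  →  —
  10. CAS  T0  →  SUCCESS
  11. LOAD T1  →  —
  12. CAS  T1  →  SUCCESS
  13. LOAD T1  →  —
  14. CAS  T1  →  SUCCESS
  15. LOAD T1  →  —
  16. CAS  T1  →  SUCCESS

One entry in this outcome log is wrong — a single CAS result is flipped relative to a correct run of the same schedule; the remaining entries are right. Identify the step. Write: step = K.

step = 6

Reference trace:
   1) LOAD T0:  M=1  r_T0=1
   2) CAS  T0:  M=2  r_T0=1 ✓
   3) LOAD T1:  M=2  r_T1=2
   4) LOAD T0:  M=2  r_T0=2
   5) CAS  T1:  M=3  r_T1=2 ✓
   6) CAS  T0:  M=3  r_T0=2 ✗
   7) LOAD T0:  M=3  r_T0=3
   8) CAS  T0:  M=4  r_T0=3 ✓
   9) LOAD T0:  M=4  r_T0=4
  10) CAS  T0:  M=5  r_T0=4 ✓
  11) LOAD T1:  M=5  r_T1=5
  12) CAS  T1:  M=6  r_T1=5 ✓
  13) LOAD T1:  M=6  r_T1=6
  14) CAS  T1:  M=7  r_T1=6 ✓
  15) LOAD T1:  M=7  r_T1=7
  16) CAS  T1:  M=8  r_T1=7 ✓
Mismatch at 6.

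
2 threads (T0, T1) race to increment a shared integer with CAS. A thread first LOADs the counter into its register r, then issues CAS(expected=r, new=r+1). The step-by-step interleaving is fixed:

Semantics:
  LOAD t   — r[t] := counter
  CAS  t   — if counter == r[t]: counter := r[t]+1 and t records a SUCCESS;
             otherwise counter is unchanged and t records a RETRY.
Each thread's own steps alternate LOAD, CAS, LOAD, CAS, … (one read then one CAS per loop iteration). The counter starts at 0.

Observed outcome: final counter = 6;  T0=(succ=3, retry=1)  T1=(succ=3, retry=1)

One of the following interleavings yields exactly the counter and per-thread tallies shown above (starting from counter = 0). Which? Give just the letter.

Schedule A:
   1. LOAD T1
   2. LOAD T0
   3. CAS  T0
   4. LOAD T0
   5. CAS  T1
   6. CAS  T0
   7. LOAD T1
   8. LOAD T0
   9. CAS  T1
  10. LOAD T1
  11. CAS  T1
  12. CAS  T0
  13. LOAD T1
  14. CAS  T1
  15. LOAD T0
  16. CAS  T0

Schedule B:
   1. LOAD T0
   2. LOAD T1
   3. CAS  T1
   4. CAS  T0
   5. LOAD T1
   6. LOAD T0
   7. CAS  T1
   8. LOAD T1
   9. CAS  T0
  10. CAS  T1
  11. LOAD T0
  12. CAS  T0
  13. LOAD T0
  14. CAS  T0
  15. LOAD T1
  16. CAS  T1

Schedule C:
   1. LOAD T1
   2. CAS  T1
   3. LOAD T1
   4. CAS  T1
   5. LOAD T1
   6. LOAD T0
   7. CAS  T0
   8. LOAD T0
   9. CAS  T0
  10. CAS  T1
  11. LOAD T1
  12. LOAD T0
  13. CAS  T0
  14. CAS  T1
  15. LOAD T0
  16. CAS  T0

A

Simulating candidate A:
step 1: T1 LOAD ⇒ load; ctr=0 reg=0
step 2: T0 LOAD ⇒ load; ctr=0 reg=0
step 3: T0 CAS ⇒ ok; ctr=1 reg=0
step 4: T0 LOAD ⇒ load; ctr=1 reg=1
step 5: T1 CAS ⇒ retry; ctr=1 reg=0
step 6: T0 CAS ⇒ ok; ctr=2 reg=1
step 7: T1 LOAD ⇒ load; ctr=2 reg=2
step 8: T0 LOAD ⇒ load; ctr=2 reg=2
step 9: T1 CAS ⇒ ok; ctr=3 reg=2
step 10: T1 LOAD ⇒ load; ctr=3 reg=3
step 11: T1 CAS ⇒ ok; ctr=4 reg=3
step 12: T0 CAS ⇒ retry; ctr=4 reg=2
step 13: T1 LOAD ⇒ load; ctr=4 reg=4
step 14: T1 CAS ⇒ ok; ctr=5 reg=4
step 15: T0 LOAD ⇒ load; ctr=5 reg=5
step 16: T0 CAS ⇒ ok; ctr=6 reg=5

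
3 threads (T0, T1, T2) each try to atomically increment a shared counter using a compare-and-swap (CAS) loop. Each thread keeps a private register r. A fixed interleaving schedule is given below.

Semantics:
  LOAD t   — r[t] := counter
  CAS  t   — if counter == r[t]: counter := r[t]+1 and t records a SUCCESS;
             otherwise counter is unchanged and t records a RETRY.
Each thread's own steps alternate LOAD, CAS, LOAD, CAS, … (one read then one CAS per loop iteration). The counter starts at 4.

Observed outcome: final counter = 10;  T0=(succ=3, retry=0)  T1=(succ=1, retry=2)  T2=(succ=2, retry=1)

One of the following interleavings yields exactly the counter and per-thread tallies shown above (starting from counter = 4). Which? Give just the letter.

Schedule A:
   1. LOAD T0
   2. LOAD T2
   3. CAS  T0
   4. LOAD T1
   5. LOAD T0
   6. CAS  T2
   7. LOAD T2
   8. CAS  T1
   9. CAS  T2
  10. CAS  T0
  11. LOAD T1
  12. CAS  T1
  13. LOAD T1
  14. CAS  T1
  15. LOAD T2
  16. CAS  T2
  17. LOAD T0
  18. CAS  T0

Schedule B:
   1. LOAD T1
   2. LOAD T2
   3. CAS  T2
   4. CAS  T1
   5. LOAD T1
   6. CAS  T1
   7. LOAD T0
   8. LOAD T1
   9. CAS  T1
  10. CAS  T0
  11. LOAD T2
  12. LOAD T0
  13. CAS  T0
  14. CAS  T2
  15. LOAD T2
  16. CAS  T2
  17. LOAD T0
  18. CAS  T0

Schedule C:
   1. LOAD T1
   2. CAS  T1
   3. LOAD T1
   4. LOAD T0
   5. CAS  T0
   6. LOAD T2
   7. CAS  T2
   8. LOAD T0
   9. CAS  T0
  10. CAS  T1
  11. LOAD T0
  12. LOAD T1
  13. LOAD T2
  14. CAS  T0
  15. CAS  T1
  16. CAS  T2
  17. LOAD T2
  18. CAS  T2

Run C:
   1) LOAD T1:  M=4  r_T1=4
   2) CAS  T1:  M=5  r_T1=4 ✓
   3) LOAD T1:  M=5  r_T1=5
   4) LOAD T0:  M=5  r_T0=5
   5) CAS  T0:  M=6  r_T0=5 ✓
   6) LOAD T2:  M=6  r_T2=6
   7) CAS  T2:  M=7  r_T2=6 ✓
   8) LOAD T0:  M=7  r_T0=7
   9) CAS  T0:  M=8  r_T0=7 ✓
  10) CAS  T1:  M=8  r_T1=5 ✗
  11) LOAD T0:  M=8  r_T0=8
  12) LOAD T1:  M=8  r_T1=8
  13) LOAD T2:  M=8  r_T2=8
  14) CAS  T0:  M=9  r_T0=8 ✓
  15) CAS  T1:  M=9  r_T1=8 ✗
  16) CAS  T2:  M=9  r_T2=8 ✗
  17) LOAD T2:  M=9  r_T2=9
  18) CAS  T2:  M=10  r_T2=9 ✓

C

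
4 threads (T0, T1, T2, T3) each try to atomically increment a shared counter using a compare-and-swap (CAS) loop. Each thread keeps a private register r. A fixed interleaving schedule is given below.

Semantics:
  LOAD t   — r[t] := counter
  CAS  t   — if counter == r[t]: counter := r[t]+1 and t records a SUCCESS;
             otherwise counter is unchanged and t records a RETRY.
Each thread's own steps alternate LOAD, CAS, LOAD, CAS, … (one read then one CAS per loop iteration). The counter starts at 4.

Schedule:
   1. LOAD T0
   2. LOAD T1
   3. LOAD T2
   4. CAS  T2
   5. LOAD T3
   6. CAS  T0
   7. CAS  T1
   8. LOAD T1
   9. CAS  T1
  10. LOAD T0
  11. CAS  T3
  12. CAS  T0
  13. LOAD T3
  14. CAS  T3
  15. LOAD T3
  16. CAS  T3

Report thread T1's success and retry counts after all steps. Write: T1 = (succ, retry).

[1] T0.load  rd  (counter 4, T0.r 4)
[2] T1.load  rd  (counter 4, T1.r 4)
[3] T2.load  rd  (counter 4, T2.r 4)
[4] T2.cas  hit  (counter 5, T2.r 4)
[5] T3.load  rd  (counter 5, T3.r 5)
[6] T0.cas  miss  (counter 5, T0.r 4)
[7] T1.cas  miss  (counter 5, T1.r 4)
[8] T1.load  rd  (counter 5, T1.r 5)
[9] T1.cas  hit  (counter 6, T1.r 5)
[10] T0.load  rd  (counter 6, T0.r 6)
[11] T3.cas  miss  (counter 6, T3.r 5)
[12] T0.cas  hit  (counter 7, T0.r 6)
[13] T3.load  rd  (counter 7, T3.r 7)
[14] T3.cas  hit  (counter 8, T3.r 7)
[15] T3.load  rd  (counter 8, T3.r 8)
[16] T3.cas  hit  (counter 9, T3.r 8)

T1 = (1, 1)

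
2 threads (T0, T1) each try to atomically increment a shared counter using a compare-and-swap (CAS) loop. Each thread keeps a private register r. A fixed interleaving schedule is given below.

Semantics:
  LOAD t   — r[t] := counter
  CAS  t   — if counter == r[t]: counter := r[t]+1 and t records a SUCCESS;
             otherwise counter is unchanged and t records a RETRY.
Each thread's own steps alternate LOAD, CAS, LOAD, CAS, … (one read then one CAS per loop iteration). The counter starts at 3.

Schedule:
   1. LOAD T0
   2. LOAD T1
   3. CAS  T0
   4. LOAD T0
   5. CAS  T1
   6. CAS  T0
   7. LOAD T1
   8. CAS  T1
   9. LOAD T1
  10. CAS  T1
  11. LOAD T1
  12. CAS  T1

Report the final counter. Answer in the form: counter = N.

counter = 8

#1 T0 reads 3
#2 T1 reads 3
#3 T0 CAS(3→4) writes; counter now 4
#4 T0 reads 4
#5 T1 CAS(3→4) fails; counter now 4
#6 T0 CAS(4→5) writes; counter now 5
#7 T1 reads 5
#8 T1 CAS(5→6) writes; counter now 6
#9 T1 reads 6
#10 T1 CAS(6→7) writes; counter now 7
#11 T1 reads 7
#12 T1 CAS(7→8) writes; counter now 8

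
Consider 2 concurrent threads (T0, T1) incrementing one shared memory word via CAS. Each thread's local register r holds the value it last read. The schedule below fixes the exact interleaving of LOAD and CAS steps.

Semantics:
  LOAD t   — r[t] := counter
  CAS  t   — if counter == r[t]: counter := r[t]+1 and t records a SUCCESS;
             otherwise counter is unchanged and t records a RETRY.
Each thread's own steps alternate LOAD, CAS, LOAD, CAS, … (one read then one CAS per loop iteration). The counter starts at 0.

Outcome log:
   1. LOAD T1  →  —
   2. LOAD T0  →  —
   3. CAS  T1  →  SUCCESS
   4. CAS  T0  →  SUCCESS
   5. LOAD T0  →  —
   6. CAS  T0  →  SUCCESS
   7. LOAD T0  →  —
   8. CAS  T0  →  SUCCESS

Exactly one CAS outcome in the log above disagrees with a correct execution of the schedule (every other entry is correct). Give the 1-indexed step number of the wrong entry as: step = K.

step = 4

Correct run:
[1] T1.load  rd  (counter 0, T1.r 0)
[2] T0.load  rd  (counter 0, T0.r 0)
[3] T1.cas  hit  (counter 1, T1.r 0)
[4] T0.cas  miss  (counter 1, T0.r 0)
[5] T0.load  rd  (counter 1, T0.r 1)
[6] T0.cas  hit  (counter 2, T0.r 1)
[7] T0.load  rd  (counter 2, T0.r 2)
[8] T0.cas  hit  (counter 3, T0.r 2)
Log disagrees first at step 4.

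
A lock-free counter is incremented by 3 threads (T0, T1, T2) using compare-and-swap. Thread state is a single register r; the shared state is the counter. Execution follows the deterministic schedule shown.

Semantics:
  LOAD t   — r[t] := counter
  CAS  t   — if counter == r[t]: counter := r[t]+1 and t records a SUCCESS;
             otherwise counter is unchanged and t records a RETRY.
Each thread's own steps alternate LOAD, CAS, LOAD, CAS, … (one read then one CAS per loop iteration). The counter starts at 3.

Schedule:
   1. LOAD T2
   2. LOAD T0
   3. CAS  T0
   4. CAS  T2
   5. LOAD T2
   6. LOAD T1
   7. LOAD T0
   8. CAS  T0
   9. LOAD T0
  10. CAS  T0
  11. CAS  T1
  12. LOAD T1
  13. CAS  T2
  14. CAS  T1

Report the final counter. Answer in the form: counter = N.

[1] T2.load  rd  (counter 3, T2.r 3)
[2] T0.load  rd  (counter 3, T0.r 3)
[3] T0.cas  hit  (counter 4, T0.r 3)
[4] T2.cas  miss  (counter 4, T2.r 3)
[5] T2.load  rd  (counter 4, T2.r 4)
[6] T1.load  rd  (counter 4, T1.r 4)
[7] T0.load  rd  (counter 4, T0.r 4)
[8] T0.cas  hit  (counter 5, T0.r 4)
[9] T0.load  rd  (counter 5, T0.r 5)
[10] T0.cas  hit  (counter 6, T0.r 5)
[11] T1.cas  miss  (counter 6, T1.r 4)
[12] T1.load  rd  (counter 6, T1.r 6)
[13] T2.cas  miss  (counter 6, T2.r 4)
[14] T1.cas  hit  (counter 7, T1.r 6)

counter = 7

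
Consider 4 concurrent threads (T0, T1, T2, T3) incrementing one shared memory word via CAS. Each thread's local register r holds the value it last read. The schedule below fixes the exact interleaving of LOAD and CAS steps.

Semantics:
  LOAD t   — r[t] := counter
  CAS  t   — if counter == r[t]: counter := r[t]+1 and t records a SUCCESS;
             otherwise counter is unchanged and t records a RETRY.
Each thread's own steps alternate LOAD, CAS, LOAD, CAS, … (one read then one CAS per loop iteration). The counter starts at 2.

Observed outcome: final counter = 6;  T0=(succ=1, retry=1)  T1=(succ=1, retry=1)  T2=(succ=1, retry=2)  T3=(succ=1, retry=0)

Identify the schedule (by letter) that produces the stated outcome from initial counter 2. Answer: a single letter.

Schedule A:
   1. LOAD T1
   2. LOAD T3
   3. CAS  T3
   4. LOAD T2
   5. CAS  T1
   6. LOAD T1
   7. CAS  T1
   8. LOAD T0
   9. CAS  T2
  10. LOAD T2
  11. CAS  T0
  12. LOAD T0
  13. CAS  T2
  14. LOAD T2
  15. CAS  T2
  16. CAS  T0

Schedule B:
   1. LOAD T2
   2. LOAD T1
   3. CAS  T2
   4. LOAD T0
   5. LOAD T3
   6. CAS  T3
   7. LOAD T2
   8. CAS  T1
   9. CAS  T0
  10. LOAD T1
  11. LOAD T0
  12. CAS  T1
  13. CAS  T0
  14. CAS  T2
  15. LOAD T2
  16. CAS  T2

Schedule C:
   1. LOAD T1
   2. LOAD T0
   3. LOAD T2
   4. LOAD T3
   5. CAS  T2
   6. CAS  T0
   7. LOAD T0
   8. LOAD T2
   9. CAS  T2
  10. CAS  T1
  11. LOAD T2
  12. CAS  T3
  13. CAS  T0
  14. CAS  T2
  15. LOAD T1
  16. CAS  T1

A

Run A:
1. LOAD T1 → mem=2 r[T1]=2 [LOAD]
2. LOAD T3 → mem=2 r[T3]=2 [LOAD]
3. CAS T3 → mem=3 r[T3]=2 [OK]
4. LOAD T2 → mem=3 r[T2]=3 [LOAD]
5. CAS T1 → mem=3 r[T1]=2 [RETRY]
6. LOAD T1 → mem=3 r[T1]=3 [LOAD]
7. CAS T1 → mem=4 r[T1]=3 [OK]
8. LOAD T0 → mem=4 r[T0]=4 [LOAD]
9. CAS T2 → mem=4 r[T2]=3 [RETRY]
10. LOAD T2 → mem=4 r[T2]=4 [LOAD]
11. CAS T0 → mem=5 r[T0]=4 [OK]
12. LOAD T0 → mem=5 r[T0]=5 [LOAD]
13. CAS T2 → mem=5 r[T2]=4 [RETRY]
14. LOAD T2 → mem=5 r[T2]=5 [LOAD]
15. CAS T2 → mem=6 r[T2]=5 [OK]
16. CAS T0 → mem=6 r[T0]=5 [RETRY]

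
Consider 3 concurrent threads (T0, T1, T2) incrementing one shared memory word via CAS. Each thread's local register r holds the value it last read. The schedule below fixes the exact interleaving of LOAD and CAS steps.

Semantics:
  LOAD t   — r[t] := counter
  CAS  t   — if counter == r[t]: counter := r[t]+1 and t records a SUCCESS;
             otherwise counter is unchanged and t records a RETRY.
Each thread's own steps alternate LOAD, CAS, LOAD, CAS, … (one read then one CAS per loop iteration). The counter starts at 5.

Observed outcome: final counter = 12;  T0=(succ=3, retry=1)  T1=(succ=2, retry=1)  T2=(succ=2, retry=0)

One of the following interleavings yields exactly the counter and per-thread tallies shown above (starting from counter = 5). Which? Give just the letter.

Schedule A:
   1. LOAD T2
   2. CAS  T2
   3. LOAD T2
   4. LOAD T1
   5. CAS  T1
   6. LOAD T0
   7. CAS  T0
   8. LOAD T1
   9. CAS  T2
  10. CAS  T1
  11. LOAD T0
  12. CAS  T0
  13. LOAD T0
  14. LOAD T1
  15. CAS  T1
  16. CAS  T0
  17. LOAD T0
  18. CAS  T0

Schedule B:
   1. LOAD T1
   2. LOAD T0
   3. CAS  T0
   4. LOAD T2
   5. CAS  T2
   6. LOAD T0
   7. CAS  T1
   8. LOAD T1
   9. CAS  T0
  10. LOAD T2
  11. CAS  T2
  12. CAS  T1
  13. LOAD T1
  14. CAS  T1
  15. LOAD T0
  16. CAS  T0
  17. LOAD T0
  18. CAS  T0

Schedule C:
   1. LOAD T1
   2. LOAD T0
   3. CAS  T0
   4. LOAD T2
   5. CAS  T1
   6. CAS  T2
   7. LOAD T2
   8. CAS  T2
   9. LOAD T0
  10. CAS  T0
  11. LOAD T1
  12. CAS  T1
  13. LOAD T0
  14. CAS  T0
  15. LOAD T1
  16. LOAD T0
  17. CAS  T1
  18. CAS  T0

Run C:
[1] T1.load  rd  (counter 5, T1.r 5)
[2] T0.load  rd  (counter 5, T0.r 5)
[3] T0.cas  hit  (counter 6, T0.r 5)
[4] T2.load  rd  (counter 6, T2.r 6)
[5] T1.cas  miss  (counter 6, T1.r 5)
[6] T2.cas  hit  (counter 7, T2.r 6)
[7] T2.load  rd  (counter 7, T2.r 7)
[8] T2.cas  hit  (counter 8, T2.r 7)
[9] T0.load  rd  (counter 8, T0.r 8)
[10] T0.cas  hit  (counter 9, T0.r 8)
[11] T1.load  rd  (counter 9, T1.r 9)
[12] T1.cas  hit  (counter 10, T1.r 9)
[13] T0.load  rd  (counter 10, T0.r 10)
[14] T0.cas  hit  (counter 11, T0.r 10)
[15] T1.load  rd  (counter 11, T1.r 11)
[16] T0.load  rd  (counter 11, T0.r 11)
[17] T1.cas  hit  (counter 12, T1.r 11)
[18] T0.cas  miss  (counter 12, T0.r 11)

C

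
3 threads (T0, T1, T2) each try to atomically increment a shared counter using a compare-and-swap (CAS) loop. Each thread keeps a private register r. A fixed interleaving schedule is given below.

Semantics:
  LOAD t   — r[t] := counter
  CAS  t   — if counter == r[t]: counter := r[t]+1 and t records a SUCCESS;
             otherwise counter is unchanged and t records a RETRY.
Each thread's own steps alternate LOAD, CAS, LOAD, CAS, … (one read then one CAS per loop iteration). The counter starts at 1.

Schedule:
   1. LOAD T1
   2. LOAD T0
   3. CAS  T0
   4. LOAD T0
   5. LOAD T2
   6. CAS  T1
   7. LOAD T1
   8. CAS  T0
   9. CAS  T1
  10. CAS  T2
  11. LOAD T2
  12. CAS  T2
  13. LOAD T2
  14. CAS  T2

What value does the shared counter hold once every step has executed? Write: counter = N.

counter = 5

   1) LOAD T1:  M=1  r_T1=1
   2) LOAD T0:  M=1  r_T0=1
   3) CAS  T0:  M=2  r_T0=1 ✓
   4) LOAD T0:  M=2  r_T0=2
   5) LOAD T2:  M=2  r_T2=2
   6) CAS  T1:  M=2  r_T1=1 ✗
   7) LOAD T1:  M=2  r_T1=2
   8) CAS  T0:  M=3  r_T0=2 ✓
   9) CAS  T1:  M=3  r_T1=2 ✗
  10) CAS  T2:  M=3  r_T2=2 ✗
  11) LOAD T2:  M=3  r_T2=3
  12) CAS  T2:  M=4  r_T2=3 ✓
  13) LOAD T2:  M=4  r_T2=4
  14) CAS  T2:  M=5  r_T2=4 ✓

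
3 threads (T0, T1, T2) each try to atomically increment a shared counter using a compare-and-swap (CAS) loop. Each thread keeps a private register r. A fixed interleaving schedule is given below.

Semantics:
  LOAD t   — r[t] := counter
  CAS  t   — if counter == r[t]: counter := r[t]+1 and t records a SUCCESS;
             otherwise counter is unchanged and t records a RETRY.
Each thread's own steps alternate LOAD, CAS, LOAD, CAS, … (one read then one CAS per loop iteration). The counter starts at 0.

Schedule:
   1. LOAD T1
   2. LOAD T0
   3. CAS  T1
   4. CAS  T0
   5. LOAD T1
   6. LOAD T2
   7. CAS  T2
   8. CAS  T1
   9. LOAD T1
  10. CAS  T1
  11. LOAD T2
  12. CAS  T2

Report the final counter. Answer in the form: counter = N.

counter = 4

step 1: T1 LOAD ⇒ load; ctr=0 reg=0
step 2: T0 LOAD ⇒ load; ctr=0 reg=0
step 3: T1 CAS ⇒ ok; ctr=1 reg=0
step 4: T0 CAS ⇒ retry; ctr=1 reg=0
step 5: T1 LOAD ⇒ load; ctr=1 reg=1
step 6: T2 LOAD ⇒ load; ctr=1 reg=1
step 7: T2 CAS ⇒ ok; ctr=2 reg=1
step 8: T1 CAS ⇒ retry; ctr=2 reg=1
step 9: T1 LOAD ⇒ load; ctr=2 reg=2
step 10: T1 CAS ⇒ ok; ctr=3 reg=2
step 11: T2 LOAD ⇒ load; ctr=3 reg=3
step 12: T2 CAS ⇒ ok; ctr=4 reg=3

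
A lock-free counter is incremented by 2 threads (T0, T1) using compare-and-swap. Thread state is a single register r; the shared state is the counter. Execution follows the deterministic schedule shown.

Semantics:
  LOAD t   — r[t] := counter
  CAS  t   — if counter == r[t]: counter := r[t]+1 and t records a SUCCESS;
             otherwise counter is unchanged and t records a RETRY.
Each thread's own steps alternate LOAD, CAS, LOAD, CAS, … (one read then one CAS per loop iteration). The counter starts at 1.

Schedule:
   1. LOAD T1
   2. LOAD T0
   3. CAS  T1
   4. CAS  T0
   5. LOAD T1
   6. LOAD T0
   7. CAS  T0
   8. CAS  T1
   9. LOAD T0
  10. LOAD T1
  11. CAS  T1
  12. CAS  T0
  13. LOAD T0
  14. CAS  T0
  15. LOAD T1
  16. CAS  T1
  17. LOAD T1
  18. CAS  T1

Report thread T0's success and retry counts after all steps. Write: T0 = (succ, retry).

step 1: T1 LOAD ⇒ load; ctr=1 reg=1
step 2: T0 LOAD ⇒ load; ctr=1 reg=1
step 3: T1 CAS ⇒ ok; ctr=2 reg=1
step 4: T0 CAS ⇒ retry; ctr=2 reg=1
step 5: T1 LOAD ⇒ load; ctr=2 reg=2
step 6: T0 LOAD ⇒ load; ctr=2 reg=2
step 7: T0 CAS ⇒ ok; ctr=3 reg=2
step 8: T1 CAS ⇒ retry; ctr=3 reg=2
step 9: T0 LOAD ⇒ load; ctr=3 reg=3
step 10: T1 LOAD ⇒ load; ctr=3 reg=3
step 11: T1 CAS ⇒ ok; ctr=4 reg=3
step 12: T0 CAS ⇒ retry; ctr=4 reg=3
step 13: T0 LOAD ⇒ load; ctr=4 reg=4
step 14: T0 CAS ⇒ ok; ctr=5 reg=4
step 15: T1 LOAD ⇒ load; ctr=5 reg=5
step 16: T1 CAS ⇒ ok; ctr=6 reg=5
step 17: T1 LOAD ⇒ load; ctr=6 reg=6
step 18: T1 CAS ⇒ ok; ctr=7 reg=6

T0 = (2, 2)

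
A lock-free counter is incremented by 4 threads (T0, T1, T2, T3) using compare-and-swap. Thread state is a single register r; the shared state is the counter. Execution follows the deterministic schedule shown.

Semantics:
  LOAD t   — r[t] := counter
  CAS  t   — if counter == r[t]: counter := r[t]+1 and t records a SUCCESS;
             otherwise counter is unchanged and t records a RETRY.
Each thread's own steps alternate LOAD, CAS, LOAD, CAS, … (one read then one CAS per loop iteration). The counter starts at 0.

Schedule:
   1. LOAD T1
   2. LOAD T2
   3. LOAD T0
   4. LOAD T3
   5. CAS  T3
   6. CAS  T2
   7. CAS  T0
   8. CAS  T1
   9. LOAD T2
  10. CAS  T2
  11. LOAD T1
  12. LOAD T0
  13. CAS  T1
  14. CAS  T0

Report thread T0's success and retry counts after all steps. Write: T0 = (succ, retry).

   1) LOAD T1:  M=0  r_T1=0
   2) LOAD T2:  M=0  r_T2=0
   3) LOAD T0:  M=0  r_T0=0
   4) LOAD T3:  M=0  r_T3=0
   5) CAS  T3:  M=1  r_T3=0 ✓
   6) CAS  T2:  M=1  r_T2=0 ✗
   7) CAS  T0:  M=1  r_T0=0 ✗
   8) CAS  T1:  M=1  r_T1=0 ✗
   9) LOAD T2:  M=1  r_T2=1
  10) CAS  T2:  M=2  r_T2=1 ✓
  11) LOAD T1:  M=2  r_T1=2
  12) LOAD T0:  M=2  r_T0=2
  13) CAS  T1:  M=3  r_T1=2 ✓
  14) CAS  T0:  M=3  r_T0=2 ✗

T0 = (0, 2)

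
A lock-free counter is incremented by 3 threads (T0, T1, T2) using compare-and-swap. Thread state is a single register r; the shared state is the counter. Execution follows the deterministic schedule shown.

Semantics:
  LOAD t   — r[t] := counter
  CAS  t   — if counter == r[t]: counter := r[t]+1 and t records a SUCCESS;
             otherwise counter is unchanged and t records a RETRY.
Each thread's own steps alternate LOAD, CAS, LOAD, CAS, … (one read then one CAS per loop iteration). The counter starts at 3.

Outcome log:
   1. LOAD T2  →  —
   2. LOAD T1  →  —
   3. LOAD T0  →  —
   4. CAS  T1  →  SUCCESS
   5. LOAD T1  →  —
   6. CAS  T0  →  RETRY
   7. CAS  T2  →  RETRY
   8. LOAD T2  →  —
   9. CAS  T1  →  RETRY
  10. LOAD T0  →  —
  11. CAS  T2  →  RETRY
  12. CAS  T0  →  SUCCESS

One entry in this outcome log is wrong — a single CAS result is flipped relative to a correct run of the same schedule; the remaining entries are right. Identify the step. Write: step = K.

step = 9

Correct run:
T2 LOAD — after: cnt=3, r=3 — load
T1 LOAD — after: cnt=3, r=3 — load
T0 LOAD — after: cnt=3, r=3 — load
T1 CAS — after: cnt=4, r=3 — ok
T1 LOAD — after: cnt=4, r=4 — load
T0 CAS — after: cnt=4, r=3 — retry
T2 CAS — after: cnt=4, r=3 — retry
T2 LOAD — after: cnt=4, r=4 — load
T1 CAS — after: cnt=5, r=4 — ok
T0 LOAD — after: cnt=5, r=5 — load
T2 CAS — after: cnt=5, r=4 — retry
T0 CAS — after: cnt=6, r=5 — ok
Mismatch at 9.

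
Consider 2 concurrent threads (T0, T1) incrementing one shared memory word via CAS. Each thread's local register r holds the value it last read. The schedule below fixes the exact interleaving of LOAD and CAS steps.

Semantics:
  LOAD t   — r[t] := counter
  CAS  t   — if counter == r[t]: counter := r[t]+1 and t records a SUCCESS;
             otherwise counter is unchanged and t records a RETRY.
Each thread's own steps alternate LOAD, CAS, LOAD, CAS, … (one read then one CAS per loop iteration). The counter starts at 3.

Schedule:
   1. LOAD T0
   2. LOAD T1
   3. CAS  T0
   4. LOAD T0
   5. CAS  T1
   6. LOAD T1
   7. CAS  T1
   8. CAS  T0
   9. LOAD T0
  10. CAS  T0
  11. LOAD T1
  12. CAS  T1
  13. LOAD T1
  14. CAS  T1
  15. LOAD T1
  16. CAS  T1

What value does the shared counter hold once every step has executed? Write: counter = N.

   1) LOAD T0:  M=3  r_T0=3
   2) LOAD T1:  M=3  r_T1=3
   3) CAS  T0:  M=4  r_T0=3 ✓
   4) LOAD T0:  M=4  r_T0=4
   5) CAS  T1:  M=4  r_T1=3 ✗
   6) LOAD T1:  M=4  r_T1=4
   7) CAS  T1:  M=5  r_T1=4 ✓
   8) CAS  T0:  M=5  r_T0=4 ✗
   9) LOAD T0:  M=5  r_T0=5
  10) CAS  T0:  M=6  r_T0=5 ✓
  11) LOAD T1:  M=6  r_T1=6
  12) CAS  T1:  M=7  r_T1=6 ✓
  13) LOAD T1:  M=7  r_T1=7
  14) CAS  T1:  M=8  r_T1=7 ✓
  15) LOAD T1:  M=8  r_T1=8
  16) CAS  T1:  M=9  r_T1=8 ✓

counter = 9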